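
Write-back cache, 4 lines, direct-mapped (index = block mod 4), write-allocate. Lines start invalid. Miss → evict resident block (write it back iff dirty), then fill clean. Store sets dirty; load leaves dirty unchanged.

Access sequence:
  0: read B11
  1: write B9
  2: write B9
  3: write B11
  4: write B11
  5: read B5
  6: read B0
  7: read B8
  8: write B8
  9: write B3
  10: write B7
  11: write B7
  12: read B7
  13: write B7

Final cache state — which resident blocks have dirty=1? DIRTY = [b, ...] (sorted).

0: R B11 → L3 miss [-]
1: W B9 → L1 miss [D]
2: W B9 → L1 hit [D]
3: W B11 → L3 hit [D]
4: W B11 → L3 hit [D]
5: R B5 → L1 miss wb→B9 [-]
6: R B0 → L0 miss [-]
7: R B8 → L0 miss [-]
8: W B8 → L0 hit [D]
9: W B3 → L3 miss wb→B11 [D]
10: W B7 → L3 miss wb→B3 [D]
11: W B7 → L3 hit [D]
12: R B7 → L3 hit [D]
13: W B7 → L3 hit [D]

DIRTY = [7, 8]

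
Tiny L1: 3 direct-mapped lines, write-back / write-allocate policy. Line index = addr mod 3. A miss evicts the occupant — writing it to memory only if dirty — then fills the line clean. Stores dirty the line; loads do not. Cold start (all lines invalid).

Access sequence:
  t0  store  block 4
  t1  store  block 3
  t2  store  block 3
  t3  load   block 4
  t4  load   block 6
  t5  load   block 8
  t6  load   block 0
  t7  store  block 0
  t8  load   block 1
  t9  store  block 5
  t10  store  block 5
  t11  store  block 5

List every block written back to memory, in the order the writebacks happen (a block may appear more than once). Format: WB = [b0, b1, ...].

0: W B4 -> L1 miss  d=D]
1: W B3 -> L0 miss  d=D]
2: W B3 -> L0 hit  d=D]
3: R B4 -> L1 hit  d=D]
4: R B6 -> L0 miss wb->B3  d=-]
5: R B8 -> L2 miss  d=-]
6: R B0 -> L0 miss  d=-]
7: W B0 -> L0 hit  d=D]
8: R B1 -> L1 miss wb->B4  d=-]
9: W B5 -> L2 miss  d=D]
10: W B5 -> L2 hit  d=D]
11: W B5 -> L2 hit  d=D]

WB = [3, 4]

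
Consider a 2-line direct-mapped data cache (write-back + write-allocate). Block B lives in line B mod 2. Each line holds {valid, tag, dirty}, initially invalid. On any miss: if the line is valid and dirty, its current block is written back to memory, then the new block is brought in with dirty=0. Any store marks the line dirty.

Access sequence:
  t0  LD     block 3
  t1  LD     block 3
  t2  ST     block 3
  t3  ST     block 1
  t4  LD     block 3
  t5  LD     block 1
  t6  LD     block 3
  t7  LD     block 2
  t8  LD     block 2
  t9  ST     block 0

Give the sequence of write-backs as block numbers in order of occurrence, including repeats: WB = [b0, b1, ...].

WB = [3, 1]

0: R B3 → L1 miss [-]
1: R B3 → L1 hit [-]
2: W B3 → L1 hit [D]
3: W B1 → L1 miss wb→B3 [D]
4: R B3 → L1 miss wb→B1 [-]
5: R B1 → L1 miss [-]
6: R B3 → L1 miss [-]
7: R B2 → L0 miss [-]
8: R B2 → L0 hit [-]
9: W B0 → L0 miss [D]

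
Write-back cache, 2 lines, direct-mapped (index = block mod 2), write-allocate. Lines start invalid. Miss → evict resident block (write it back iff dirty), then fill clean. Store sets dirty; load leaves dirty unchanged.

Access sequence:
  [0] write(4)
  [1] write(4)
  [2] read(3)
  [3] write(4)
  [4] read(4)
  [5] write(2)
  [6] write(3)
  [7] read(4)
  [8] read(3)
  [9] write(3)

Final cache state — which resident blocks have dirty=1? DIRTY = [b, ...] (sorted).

0: W B4 -> L0 miss  d=D]
1: W B4 -> L0 hit  d=D]
2: R B3 -> L1 miss  d=-]
3: W B4 -> L0 hit  d=D]
4: R B4 -> L0 hit  d=D]
5: W B2 -> L0 miss wb->B4  d=D]
6: W B3 -> L1 hit  d=D]
7: R B4 -> L0 miss wb->B2  d=-]
8: R B3 -> L1 hit  d=D]
9: W B3 -> L1 hit  d=D]

DIRTY = [3]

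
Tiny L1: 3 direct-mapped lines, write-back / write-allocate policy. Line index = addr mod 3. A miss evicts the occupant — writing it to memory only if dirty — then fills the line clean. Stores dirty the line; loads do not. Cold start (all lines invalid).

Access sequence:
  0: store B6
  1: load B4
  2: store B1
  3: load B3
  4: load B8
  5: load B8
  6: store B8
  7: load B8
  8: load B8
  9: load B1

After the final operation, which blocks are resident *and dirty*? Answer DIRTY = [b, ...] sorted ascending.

DIRTY = [1, 8]

0: W B6 → L0 miss [D]
1: R B4 → L1 miss [-]
2: W B1 → L1 miss [D]
3: R B3 → L0 miss wb→B6 [-]
4: R B8 → L2 miss [-]
5: R B8 → L2 hit [-]
6: W B8 → L2 hit [D]
7: R B8 → L2 hit [D]
8: R B8 → L2 hit [D]
9: R B1 → L1 hit [D]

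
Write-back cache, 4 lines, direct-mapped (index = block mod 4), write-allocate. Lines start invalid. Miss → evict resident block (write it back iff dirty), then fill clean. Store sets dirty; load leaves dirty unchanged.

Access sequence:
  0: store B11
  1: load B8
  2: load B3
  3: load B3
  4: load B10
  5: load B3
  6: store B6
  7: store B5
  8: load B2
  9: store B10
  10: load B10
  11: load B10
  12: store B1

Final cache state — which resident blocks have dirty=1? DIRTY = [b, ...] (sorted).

0: W B11 → L3 miss [D]
1: R B8 → L0 miss [-]
2: R B3 → L3 miss wb→B11 [-]
3: R B3 → L3 hit [-]
4: R B10 → L2 miss [-]
5: R B3 → L3 hit [-]
6: W B6 → L2 miss [D]
7: W B5 → L1 miss [D]
8: R B2 → L2 miss wb→B6 [-]
9: W B10 → L2 miss [D]
10: R B10 → L2 hit [D]
11: R B10 → L2 hit [D]
12: W B1 → L1 miss wb→B5 [D]

DIRTY = [1, 10]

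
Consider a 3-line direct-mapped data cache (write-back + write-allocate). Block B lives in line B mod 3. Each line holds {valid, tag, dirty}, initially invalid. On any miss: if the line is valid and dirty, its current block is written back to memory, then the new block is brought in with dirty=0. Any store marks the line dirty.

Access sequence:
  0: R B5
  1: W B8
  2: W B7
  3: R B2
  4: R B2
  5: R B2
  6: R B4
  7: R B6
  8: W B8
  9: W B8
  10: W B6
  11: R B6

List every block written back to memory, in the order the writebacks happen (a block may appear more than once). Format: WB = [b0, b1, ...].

  0 | R B5 → L2 miss [-]
  1 | W B8 → L2 miss [D]
  2 | W B7 → L1 miss [D]
  3 | R B2 → L2 miss wb→B8 [-]
  4 | R B2 → L2 hit [-]
  5 | R B2 → L2 hit [-]
  6 | R B4 → L1 miss wb→B7 [-]
  7 | R B6 → L0 miss [-]
  8 | W B8 → L2 miss [D]
  9 | W B8 → L2 hit [D]
  10 | W B6 → L0 hit [D]
  11 | R B6 → L0 hit [D]

WB = [8, 7]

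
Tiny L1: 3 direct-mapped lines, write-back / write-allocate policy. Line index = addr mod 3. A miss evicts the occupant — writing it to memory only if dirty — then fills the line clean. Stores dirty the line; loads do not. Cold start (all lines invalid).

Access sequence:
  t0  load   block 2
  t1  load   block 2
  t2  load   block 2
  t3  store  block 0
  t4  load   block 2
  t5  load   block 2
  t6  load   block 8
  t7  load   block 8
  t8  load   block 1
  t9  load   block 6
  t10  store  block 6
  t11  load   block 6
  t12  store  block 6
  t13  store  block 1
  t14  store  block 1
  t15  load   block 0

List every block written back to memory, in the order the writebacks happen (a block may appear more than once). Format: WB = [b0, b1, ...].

WB = [0, 6]

  0 | R B2 → L2 miss [-]
  1 | R B2 → L2 hit [-]
  2 | R B2 → L2 hit [-]
  3 | W B0 → L0 miss [D]
  4 | R B2 → L2 hit [-]
  5 | R B2 → L2 hit [-]
  6 | R B8 → L2 miss [-]
  7 | R B8 → L2 hit [-]
  8 | R B1 → L1 miss [-]
  9 | R B6 → L0 miss wb→B0 [-]
  10 | W B6 → L0 hit [D]
  11 | R B6 → L0 hit [D]
  12 | W B6 → L0 hit [D]
  13 | W B1 → L1 hit [D]
  14 | W B1 → L1 hit [D]
  15 | R B0 → L0 miss wb→B6 [-]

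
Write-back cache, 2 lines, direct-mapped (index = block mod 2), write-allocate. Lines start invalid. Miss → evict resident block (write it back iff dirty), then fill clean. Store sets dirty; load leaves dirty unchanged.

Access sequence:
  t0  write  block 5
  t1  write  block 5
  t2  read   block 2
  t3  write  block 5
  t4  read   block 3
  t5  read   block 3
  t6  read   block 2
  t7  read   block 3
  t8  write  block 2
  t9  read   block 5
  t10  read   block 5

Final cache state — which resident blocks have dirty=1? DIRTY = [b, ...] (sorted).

  0 | W B5 → L1 miss [D]
  1 | W B5 → L1 hit [D]
  2 | R B2 → L0 miss [-]
  3 | W B5 → L1 hit [D]
  4 | R B3 → L1 miss wb→B5 [-]
  5 | R B3 → L1 hit [-]
  6 | R B2 → L0 hit [-]
  7 | R B3 → L1 hit [-]
  8 | W B2 → L0 hit [D]
  9 | R B5 → L1 miss [-]
  10 | R B5 → L1 hit [-]

DIRTY = [2]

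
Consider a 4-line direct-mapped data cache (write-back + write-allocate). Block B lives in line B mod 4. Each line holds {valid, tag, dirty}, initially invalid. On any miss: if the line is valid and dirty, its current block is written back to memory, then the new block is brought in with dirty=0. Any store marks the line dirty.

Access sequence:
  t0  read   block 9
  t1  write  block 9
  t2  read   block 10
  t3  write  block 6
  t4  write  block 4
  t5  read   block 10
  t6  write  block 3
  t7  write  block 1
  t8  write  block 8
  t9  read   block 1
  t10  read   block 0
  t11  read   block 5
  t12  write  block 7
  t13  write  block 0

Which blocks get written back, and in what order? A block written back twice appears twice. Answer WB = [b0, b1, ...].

  0 | R B9 → L1 miss [-]
  1 | W B9 → L1 hit [D]
  2 | R B10 → L2 miss [-]
  3 | W B6 → L2 miss [D]
  4 | W B4 → L0 miss [D]
  5 | R B10 → L2 miss wb→B6 [-]
  6 | W B3 → L3 miss [D]
  7 | W B1 → L1 miss wb→B9 [D]
  8 | W B8 → L0 miss wb→B4 [D]
  9 | R B1 → L1 hit [D]
  10 | R B0 → L0 miss wb→B8 [-]
  11 | R B5 → L1 miss wb→B1 [-]
  12 | W B7 → L3 miss wb→B3 [D]
  13 | W B0 → L0 hit [D]

WB = [6, 9, 4, 8, 1, 3]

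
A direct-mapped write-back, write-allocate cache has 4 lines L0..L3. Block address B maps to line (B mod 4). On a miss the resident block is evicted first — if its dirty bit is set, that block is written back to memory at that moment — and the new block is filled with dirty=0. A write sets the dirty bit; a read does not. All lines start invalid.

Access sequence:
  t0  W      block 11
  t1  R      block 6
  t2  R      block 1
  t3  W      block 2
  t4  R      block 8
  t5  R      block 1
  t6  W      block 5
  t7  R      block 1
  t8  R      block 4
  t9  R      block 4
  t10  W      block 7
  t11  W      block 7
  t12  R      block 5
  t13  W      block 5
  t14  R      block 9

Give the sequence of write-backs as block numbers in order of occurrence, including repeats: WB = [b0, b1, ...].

0: W B11 -> L3 miss  d=D]
1: R B6 -> L2 miss  d=-]
2: R B1 -> L1 miss  d=-]
3: W B2 -> L2 miss  d=D]
4: R B8 -> L0 miss  d=-]
5: R B1 -> L1 hit  d=-]
6: W B5 -> L1 miss  d=D]
7: R B1 -> L1 miss wb->B5  d=-]
8: R B4 -> L0 miss  d=-]
9: R B4 -> L0 hit  d=-]
10: W B7 -> L3 miss wb->B11  d=D]
11: W B7 -> L3 hit  d=D]
12: R B5 -> L1 miss  d=-]
13: W B5 -> L1 hit  d=D]
14: R B9 -> L1 miss wb->B5  d=-]

WB = [5, 11, 5]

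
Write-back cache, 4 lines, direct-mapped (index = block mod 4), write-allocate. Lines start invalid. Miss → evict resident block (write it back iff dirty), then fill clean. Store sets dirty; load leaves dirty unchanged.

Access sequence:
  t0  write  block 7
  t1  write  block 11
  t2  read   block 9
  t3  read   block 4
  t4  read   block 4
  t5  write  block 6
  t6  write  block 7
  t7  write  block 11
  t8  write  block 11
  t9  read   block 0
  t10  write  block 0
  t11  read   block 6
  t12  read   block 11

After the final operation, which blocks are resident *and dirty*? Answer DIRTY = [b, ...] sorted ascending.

DIRTY = [0, 6, 11]

0: W B7 → L3 miss [D]
1: W B11 → L3 miss wb→B7 [D]
2: R B9 → L1 miss [-]
3: R B4 → L0 miss [-]
4: R B4 → L0 hit [-]
5: W B6 → L2 miss [D]
6: W B7 → L3 miss wb→B11 [D]
7: W B11 → L3 miss wb→B7 [D]
8: W B11 → L3 hit [D]
9: R B0 → L0 miss [-]
10: W B0 → L0 hit [D]
11: R B6 → L2 hit [D]
12: R B11 → L3 hit [D]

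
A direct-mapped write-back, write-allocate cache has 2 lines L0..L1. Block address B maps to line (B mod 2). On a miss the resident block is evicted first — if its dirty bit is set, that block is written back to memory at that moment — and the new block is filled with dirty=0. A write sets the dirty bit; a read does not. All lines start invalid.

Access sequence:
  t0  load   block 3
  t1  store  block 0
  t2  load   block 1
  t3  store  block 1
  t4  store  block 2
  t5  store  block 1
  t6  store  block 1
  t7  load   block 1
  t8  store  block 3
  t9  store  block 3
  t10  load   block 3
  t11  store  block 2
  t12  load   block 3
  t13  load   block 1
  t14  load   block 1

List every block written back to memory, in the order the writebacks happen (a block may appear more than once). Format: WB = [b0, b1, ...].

0: R B3 → L1 miss [-]
1: W B0 → L0 miss [D]
2: R B1 → L1 miss [-]
3: W B1 → L1 hit [D]
4: W B2 → L0 miss wb→B0 [D]
5: W B1 → L1 hit [D]
6: W B1 → L1 hit [D]
7: R B1 → L1 hit [D]
8: W B3 → L1 miss wb→B1 [D]
9: W B3 → L1 hit [D]
10: R B3 → L1 hit [D]
11: W B2 → L0 hit [D]
12: R B3 → L1 hit [D]
13: R B1 → L1 miss wb→B3 [-]
14: R B1 → L1 hit [-]

WB = [0, 1, 3]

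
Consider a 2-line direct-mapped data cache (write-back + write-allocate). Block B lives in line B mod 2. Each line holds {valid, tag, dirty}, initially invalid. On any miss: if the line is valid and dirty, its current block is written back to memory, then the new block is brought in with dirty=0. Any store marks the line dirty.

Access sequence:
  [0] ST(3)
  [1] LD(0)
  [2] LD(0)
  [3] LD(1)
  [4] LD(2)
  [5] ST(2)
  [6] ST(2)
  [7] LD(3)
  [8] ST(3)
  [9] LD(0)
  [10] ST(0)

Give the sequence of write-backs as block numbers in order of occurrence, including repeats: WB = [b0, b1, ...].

0: W B3 → L1 miss [D]
1: R B0 → L0 miss [-]
2: R B0 → L0 hit [-]
3: R B1 → L1 miss wb→B3 [-]
4: R B2 → L0 miss [-]
5: W B2 → L0 hit [D]
6: W B2 → L0 hit [D]
7: R B3 → L1 miss [-]
8: W B3 → L1 hit [D]
9: R B0 → L0 miss wb→B2 [-]
10: W B0 → L0 hit [D]

WB = [3, 2]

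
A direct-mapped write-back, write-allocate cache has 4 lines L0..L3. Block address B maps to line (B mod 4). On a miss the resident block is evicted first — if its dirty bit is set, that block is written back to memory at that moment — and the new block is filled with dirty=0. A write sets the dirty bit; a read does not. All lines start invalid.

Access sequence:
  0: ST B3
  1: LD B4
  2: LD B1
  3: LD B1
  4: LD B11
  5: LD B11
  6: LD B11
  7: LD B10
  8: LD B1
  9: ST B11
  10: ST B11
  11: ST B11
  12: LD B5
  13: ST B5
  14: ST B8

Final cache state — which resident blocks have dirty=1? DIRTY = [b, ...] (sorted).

DIRTY = [5, 8, 11]

  0 | W B3 → L3 miss [D]
  1 | R B4 → L0 miss [-]
  2 | R B1 → L1 miss [-]
  3 | R B1 → L1 hit [-]
  4 | R B11 → L3 miss wb→B3 [-]
  5 | R B11 → L3 hit [-]
  6 | R B11 → L3 hit [-]
  7 | R B10 → L2 miss [-]
  8 | R B1 → L1 hit [-]
  9 | W B11 → L3 hit [D]
  10 | W B11 → L3 hit [D]
  11 | W B11 → L3 hit [D]
  12 | R B5 → L1 miss [-]
  13 | W B5 → L1 hit [D]
  14 | W B8 → L0 miss [D]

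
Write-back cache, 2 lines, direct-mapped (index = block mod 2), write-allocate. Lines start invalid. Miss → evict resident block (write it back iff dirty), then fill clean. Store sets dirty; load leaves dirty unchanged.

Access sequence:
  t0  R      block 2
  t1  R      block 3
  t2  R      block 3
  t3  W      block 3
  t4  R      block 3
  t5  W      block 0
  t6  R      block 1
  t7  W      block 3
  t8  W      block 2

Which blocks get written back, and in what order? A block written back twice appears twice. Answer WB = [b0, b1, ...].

0: R B2 → L0 miss [-]
1: R B3 → L1 miss [-]
2: R B3 → L1 hit [-]
3: W B3 → L1 hit [D]
4: R B3 → L1 hit [D]
5: W B0 → L0 miss [D]
6: R B1 → L1 miss wb→B3 [-]
7: W B3 → L1 miss [D]
8: W B2 → L0 miss wb→B0 [D]

WB = [3, 0]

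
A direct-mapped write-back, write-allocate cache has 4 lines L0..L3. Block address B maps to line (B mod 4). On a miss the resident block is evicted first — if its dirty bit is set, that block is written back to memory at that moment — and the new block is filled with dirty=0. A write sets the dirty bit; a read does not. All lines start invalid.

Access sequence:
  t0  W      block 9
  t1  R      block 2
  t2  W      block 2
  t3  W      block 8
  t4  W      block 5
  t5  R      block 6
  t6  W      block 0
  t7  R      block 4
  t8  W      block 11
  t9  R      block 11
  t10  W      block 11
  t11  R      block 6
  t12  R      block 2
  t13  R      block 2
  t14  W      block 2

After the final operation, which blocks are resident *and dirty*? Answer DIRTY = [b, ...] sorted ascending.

DIRTY = [2, 5, 11]

0: W B9 -> L1 miss  d=D]
1: R B2 -> L2 miss  d=-]
2: W B2 -> L2 hit  d=D]
3: W B8 -> L0 miss  d=D]
4: W B5 -> L1 miss wb->B9  d=D]
5: R B6 -> L2 miss wb->B2  d=-]
6: W B0 -> L0 miss wb->B8  d=D]
7: R B4 -> L0 miss wb->B0  d=-]
8: W B11 -> L3 miss  d=D]
9: R B11 -> L3 hit  d=D]
10: W B11 -> L3 hit  d=D]
11: R B6 -> L2 hit  d=-]
12: R B2 -> L2 miss  d=-]
13: R B2 -> L2 hit  d=-]
14: W B2 -> L2 hit  d=D]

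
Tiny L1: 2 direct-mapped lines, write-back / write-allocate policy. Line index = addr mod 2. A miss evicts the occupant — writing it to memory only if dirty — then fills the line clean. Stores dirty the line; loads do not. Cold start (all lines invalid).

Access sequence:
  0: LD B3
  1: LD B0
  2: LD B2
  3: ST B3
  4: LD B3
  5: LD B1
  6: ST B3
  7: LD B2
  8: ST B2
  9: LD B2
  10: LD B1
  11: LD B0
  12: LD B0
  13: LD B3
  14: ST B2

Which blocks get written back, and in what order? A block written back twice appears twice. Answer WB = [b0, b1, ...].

0: R B3 → L1 miss [-]
1: R B0 → L0 miss [-]
2: R B2 → L0 miss [-]
3: W B3 → L1 hit [D]
4: R B3 → L1 hit [D]
5: R B1 → L1 miss wb→B3 [-]
6: W B3 → L1 miss [D]
7: R B2 → L0 hit [-]
8: W B2 → L0 hit [D]
9: R B2 → L0 hit [D]
10: R B1 → L1 miss wb→B3 [-]
11: R B0 → L0 miss wb→B2 [-]
12: R B0 → L0 hit [-]
13: R B3 → L1 miss [-]
14: W B2 → L0 miss [D]

WB = [3, 3, 2]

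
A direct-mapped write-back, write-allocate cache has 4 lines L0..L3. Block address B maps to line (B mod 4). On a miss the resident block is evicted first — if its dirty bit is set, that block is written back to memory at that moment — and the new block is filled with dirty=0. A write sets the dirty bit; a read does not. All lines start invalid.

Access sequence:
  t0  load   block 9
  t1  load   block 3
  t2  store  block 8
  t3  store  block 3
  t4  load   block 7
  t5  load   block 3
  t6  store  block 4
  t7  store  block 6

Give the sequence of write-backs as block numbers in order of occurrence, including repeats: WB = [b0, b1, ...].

WB = [3, 8]

0: R B9 -> L1 miss  d=-]
1: R B3 -> L3 miss  d=-]
2: W B8 -> L0 miss  d=D]
3: W B3 -> L3 hit  d=D]
4: R B7 -> L3 miss wb->B3  d=-]
5: R B3 -> L3 miss  d=-]
6: W B4 -> L0 miss wb->B8  d=D]
7: W B6 -> L2 miss  d=D]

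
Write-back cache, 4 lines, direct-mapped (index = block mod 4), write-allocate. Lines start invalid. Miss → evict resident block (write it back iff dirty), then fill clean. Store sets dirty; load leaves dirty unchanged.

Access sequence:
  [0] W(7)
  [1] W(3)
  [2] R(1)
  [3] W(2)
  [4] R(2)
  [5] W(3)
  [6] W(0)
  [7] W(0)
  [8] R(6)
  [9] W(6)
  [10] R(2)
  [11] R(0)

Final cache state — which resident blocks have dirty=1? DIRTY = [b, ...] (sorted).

  0 | W B7 → L3 miss [D]
  1 | W B3 → L3 miss wb→B7 [D]
  2 | R B1 → L1 miss [-]
  3 | W B2 → L2 miss [D]
  4 | R B2 → L2 hit [D]
  5 | W B3 → L3 hit [D]
  6 | W B0 → L0 miss [D]
  7 | W B0 → L0 hit [D]
  8 | R B6 → L2 miss wb→B2 [-]
  9 | W B6 → L2 hit [D]
  10 | R B2 → L2 miss wb→B6 [-]
  11 | R B0 → L0 hit [D]

DIRTY = [0, 3]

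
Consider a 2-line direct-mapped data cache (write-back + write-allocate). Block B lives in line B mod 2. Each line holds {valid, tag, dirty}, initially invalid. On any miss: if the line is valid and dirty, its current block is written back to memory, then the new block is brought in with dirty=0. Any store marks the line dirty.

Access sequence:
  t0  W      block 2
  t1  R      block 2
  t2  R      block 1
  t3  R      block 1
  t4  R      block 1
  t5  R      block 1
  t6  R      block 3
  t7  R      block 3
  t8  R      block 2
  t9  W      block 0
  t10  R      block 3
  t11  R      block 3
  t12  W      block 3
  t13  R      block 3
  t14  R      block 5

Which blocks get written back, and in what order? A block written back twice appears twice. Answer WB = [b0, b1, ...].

  0 | W B2 → L0 miss [D]
  1 | R B2 → L0 hit [D]
  2 | R B1 → L1 miss [-]
  3 | R B1 → L1 hit [-]
  4 | R B1 → L1 hit [-]
  5 | R B1 → L1 hit [-]
  6 | R B3 → L1 miss [-]
  7 | R B3 → L1 hit [-]
  8 | R B2 → L0 hit [D]
  9 | W B0 → L0 miss wb→B2 [D]
  10 | R B3 → L1 hit [-]
  11 | R B3 → L1 hit [-]
  12 | W B3 → L1 hit [D]
  13 | R B3 → L1 hit [D]
  14 | R B5 → L1 miss wb→B3 [-]

WB = [2, 3]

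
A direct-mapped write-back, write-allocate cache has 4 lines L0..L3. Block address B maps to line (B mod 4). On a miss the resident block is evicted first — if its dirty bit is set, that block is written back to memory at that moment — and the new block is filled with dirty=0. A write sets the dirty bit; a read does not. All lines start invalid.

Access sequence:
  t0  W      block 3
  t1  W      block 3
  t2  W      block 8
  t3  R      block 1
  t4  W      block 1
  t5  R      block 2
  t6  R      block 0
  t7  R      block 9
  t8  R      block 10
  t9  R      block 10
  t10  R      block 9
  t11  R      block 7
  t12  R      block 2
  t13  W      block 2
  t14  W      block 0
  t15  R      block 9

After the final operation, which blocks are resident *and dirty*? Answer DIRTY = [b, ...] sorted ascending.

DIRTY = [0, 2]

0: W B3 → L3 miss [D]
1: W B3 → L3 hit [D]
2: W B8 → L0 miss [D]
3: R B1 → L1 miss [-]
4: W B1 → L1 hit [D]
5: R B2 → L2 miss [-]
6: R B0 → L0 miss wb→B8 [-]
7: R B9 → L1 miss wb→B1 [-]
8: R B10 → L2 miss [-]
9: R B10 → L2 hit [-]
10: R B9 → L1 hit [-]
11: R B7 → L3 miss wb→B3 [-]
12: R B2 → L2 miss [-]
13: W B2 → L2 hit [D]
14: W B0 → L0 hit [D]
15: R B9 → L1 hit [-]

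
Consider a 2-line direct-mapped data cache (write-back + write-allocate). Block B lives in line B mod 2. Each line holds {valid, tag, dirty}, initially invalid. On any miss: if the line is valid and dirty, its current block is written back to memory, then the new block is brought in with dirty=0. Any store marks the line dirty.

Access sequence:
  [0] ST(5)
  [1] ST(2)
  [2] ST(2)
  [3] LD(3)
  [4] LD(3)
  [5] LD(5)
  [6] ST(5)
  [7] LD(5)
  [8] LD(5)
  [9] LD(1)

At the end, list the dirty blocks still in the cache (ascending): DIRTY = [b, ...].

0: W B5 → L1 miss [D]
1: W B2 → L0 miss [D]
2: W B2 → L0 hit [D]
3: R B3 → L1 miss wb→B5 [-]
4: R B3 → L1 hit [-]
5: R B5 → L1 miss [-]
6: W B5 → L1 hit [D]
7: R B5 → L1 hit [D]
8: R B5 → L1 hit [D]
9: R B1 → L1 miss wb→B5 [-]

DIRTY = [2]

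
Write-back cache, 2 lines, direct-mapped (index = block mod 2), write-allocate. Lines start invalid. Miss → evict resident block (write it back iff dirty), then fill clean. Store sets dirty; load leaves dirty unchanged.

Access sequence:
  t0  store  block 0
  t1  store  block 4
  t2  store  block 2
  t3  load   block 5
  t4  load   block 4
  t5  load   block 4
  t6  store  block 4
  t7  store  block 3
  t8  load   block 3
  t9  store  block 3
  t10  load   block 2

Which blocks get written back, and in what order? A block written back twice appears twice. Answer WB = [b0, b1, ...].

WB = [0, 4, 2, 4]

0: W B0 -> L0 miss  d=D]
1: W B4 -> L0 miss wb->B0  d=D]
2: W B2 -> L0 miss wb->B4  d=D]
3: R B5 -> L1 miss  d=-]
4: R B4 -> L0 miss wb->B2  d=-]
5: R B4 -> L0 hit  d=-]
6: W B4 -> L0 hit  d=D]
7: W B3 -> L1 miss  d=D]
8: R B3 -> L1 hit  d=D]
9: W B3 -> L1 hit  d=D]
10: R B2 -> L0 miss wb->B4  d=-]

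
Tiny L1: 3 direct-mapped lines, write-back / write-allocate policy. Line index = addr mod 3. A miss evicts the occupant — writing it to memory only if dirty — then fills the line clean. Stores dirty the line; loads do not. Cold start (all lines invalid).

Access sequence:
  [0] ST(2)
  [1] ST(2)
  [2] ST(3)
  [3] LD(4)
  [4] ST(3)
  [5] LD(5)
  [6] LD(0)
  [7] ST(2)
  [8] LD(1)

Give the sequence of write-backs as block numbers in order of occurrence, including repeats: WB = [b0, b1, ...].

0: W B2 -> L2 miss  d=D]
1: W B2 -> L2 hit  d=D]
2: W B3 -> L0 miss  d=D]
3: R B4 -> L1 miss  d=-]
4: W B3 -> L0 hit  d=D]
5: R B5 -> L2 miss wb->B2  d=-]
6: R B0 -> L0 miss wb->B3  d=-]
7: W B2 -> L2 miss  d=D]
8: R B1 -> L1 miss  d=-]

WB = [2, 3]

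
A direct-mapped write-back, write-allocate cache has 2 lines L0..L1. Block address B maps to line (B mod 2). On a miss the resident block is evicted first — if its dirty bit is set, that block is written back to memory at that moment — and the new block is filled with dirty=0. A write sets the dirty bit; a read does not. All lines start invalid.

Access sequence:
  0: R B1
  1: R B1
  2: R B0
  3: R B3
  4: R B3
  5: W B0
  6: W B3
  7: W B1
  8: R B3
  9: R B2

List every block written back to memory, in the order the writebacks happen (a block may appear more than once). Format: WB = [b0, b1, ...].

WB = [3, 1, 0]

0: R B1 → L1 miss [-]
1: R B1 → L1 hit [-]
2: R B0 → L0 miss [-]
3: R B3 → L1 miss [-]
4: R B3 → L1 hit [-]
5: W B0 → L0 hit [D]
6: W B3 → L1 hit [D]
7: W B1 → L1 miss wb→B3 [D]
8: R B3 → L1 miss wb→B1 [-]
9: R B2 → L0 miss wb→B0 [-]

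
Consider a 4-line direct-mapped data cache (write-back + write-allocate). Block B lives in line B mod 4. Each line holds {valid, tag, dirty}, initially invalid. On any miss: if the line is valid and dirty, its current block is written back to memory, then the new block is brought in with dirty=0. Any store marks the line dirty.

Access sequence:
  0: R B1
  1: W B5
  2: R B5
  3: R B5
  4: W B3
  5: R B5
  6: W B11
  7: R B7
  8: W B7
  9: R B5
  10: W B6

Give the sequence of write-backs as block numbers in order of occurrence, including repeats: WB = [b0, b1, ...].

  0 | R B1 → L1 miss [-]
  1 | W B5 → L1 miss [D]
  2 | R B5 → L1 hit [D]
  3 | R B5 → L1 hit [D]
  4 | W B3 → L3 miss [D]
  5 | R B5 → L1 hit [D]
  6 | W B11 → L3 miss wb→B3 [D]
  7 | R B7 → L3 miss wb→B11 [-]
  8 | W B7 → L3 hit [D]
  9 | R B5 → L1 hit [D]
  10 | W B6 → L2 miss [D]

WB = [3, 11]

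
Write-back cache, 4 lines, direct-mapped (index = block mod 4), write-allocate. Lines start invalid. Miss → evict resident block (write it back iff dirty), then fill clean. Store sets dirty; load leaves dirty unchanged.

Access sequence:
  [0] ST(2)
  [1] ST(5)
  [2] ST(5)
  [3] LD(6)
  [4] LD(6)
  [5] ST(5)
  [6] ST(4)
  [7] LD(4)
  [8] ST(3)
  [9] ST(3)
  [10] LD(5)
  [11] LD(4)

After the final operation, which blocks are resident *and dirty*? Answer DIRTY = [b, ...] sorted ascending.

DIRTY = [3, 4, 5]

  0 | W B2 → L2 miss [D]
  1 | W B5 → L1 miss [D]
  2 | W B5 → L1 hit [D]
  3 | R B6 → L2 miss wb→B2 [-]
  4 | R B6 → L2 hit [-]
  5 | W B5 → L1 hit [D]
  6 | W B4 → L0 miss [D]
  7 | R B4 → L0 hit [D]
  8 | W B3 → L3 miss [D]
  9 | W B3 → L3 hit [D]
  10 | R B5 → L1 hit [D]
  11 | R B4 → L0 hit [D]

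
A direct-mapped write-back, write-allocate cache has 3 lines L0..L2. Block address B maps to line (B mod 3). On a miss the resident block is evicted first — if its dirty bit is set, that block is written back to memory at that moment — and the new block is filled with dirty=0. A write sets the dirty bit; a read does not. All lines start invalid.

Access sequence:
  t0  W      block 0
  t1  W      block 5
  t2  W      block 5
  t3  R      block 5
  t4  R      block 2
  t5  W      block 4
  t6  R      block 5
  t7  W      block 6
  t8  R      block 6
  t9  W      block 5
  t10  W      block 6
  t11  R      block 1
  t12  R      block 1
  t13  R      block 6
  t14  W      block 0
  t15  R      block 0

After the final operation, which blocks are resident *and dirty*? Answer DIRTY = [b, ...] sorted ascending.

DIRTY = [0, 5]

0: W B0 -> L0 miss  d=D]
1: W B5 -> L2 miss  d=D]
2: W B5 -> L2 hit  d=D]
3: R B5 -> L2 hit  d=D]
4: R B2 -> L2 miss wb->B5  d=-]
5: W B4 -> L1 miss  d=D]
6: R B5 -> L2 miss  d=-]
7: W B6 -> L0 miss wb->B0  d=D]
8: R B6 -> L0 hit  d=D]
9: W B5 -> L2 hit  d=D]
10: W B6 -> L0 hit  d=D]
11: R B1 -> L1 miss wb->B4  d=-]
12: R B1 -> L1 hit  d=-]
13: R B6 -> L0 hit  d=D]
14: W B0 -> L0 miss wb->B6  d=D]
15: R B0 -> L0 hit  d=D]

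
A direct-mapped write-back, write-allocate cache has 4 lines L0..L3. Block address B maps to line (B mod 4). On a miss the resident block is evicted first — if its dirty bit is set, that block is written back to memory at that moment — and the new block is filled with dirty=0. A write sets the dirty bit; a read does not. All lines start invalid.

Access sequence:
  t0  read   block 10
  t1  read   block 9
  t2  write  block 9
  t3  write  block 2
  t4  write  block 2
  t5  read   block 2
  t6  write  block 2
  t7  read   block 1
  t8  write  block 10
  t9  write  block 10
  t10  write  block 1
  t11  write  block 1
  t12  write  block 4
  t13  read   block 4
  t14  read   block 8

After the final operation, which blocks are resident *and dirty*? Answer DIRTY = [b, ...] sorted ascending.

DIRTY = [1, 10]

0: R B10 → L2 miss [-]
1: R B9 → L1 miss [-]
2: W B9 → L1 hit [D]
3: W B2 → L2 miss [D]
4: W B2 → L2 hit [D]
5: R B2 → L2 hit [D]
6: W B2 → L2 hit [D]
7: R B1 → L1 miss wb→B9 [-]
8: W B10 → L2 miss wb→B2 [D]
9: W B10 → L2 hit [D]
10: W B1 → L1 hit [D]
11: W B1 → L1 hit [D]
12: W B4 → L0 miss [D]
13: R B4 → L0 hit [D]
14: R B8 → L0 miss wb→B4 [-]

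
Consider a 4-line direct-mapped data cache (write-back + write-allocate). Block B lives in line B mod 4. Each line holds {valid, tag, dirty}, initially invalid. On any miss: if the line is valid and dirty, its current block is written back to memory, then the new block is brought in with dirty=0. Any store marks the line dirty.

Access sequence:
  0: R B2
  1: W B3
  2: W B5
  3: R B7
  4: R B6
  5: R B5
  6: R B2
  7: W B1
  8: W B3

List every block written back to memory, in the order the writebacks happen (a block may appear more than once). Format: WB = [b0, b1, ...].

WB = [3, 5]

0: R B2 -> L2 miss  d=-]
1: W B3 -> L3 miss  d=D]
2: W B5 -> L1 miss  d=D]
3: R B7 -> L3 miss wb->B3  d=-]
4: R B6 -> L2 miss  d=-]
5: R B5 -> L1 hit  d=D]
6: R B2 -> L2 miss  d=-]
7: W B1 -> L1 miss wb->B5  d=D]
8: W B3 -> L3 miss  d=D]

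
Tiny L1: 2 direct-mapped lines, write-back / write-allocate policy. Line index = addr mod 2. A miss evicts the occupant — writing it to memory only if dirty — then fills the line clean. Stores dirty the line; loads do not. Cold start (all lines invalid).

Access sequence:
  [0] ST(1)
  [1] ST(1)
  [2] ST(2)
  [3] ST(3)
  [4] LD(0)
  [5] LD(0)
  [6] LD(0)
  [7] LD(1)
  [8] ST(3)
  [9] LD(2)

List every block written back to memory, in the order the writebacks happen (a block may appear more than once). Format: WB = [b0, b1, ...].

0: W B1 -> L1 miss  d=D]
1: W B1 -> L1 hit  d=D]
2: W B2 -> L0 miss  d=D]
3: W B3 -> L1 miss wb->B1  d=D]
4: R B0 -> L0 miss wb->B2  d=-]
5: R B0 -> L0 hit  d=-]
6: R B0 -> L0 hit  d=-]
7: R B1 -> L1 miss wb->B3  d=-]
8: W B3 -> L1 miss  d=D]
9: R B2 -> L0 miss  d=-]

WB = [1, 2, 3]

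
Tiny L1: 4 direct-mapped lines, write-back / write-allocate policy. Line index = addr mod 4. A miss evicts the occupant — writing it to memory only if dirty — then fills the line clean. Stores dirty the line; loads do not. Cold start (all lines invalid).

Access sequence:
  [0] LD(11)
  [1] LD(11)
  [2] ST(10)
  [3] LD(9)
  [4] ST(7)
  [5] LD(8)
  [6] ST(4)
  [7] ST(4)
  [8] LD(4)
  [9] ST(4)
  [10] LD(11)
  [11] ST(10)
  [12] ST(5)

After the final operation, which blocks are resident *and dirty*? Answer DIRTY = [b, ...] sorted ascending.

DIRTY = [4, 5, 10]

  0 | R B11 → L3 miss [-]
  1 | R B11 → L3 hit [-]
  2 | W B10 → L2 miss [D]
  3 | R B9 → L1 miss [-]
  4 | W B7 → L3 miss [D]
  5 | R B8 → L0 miss [-]
  6 | W B4 → L0 miss [D]
  7 | W B4 → L0 hit [D]
  8 | R B4 → L0 hit [D]
  9 | W B4 → L0 hit [D]
  10 | R B11 → L3 miss wb→B7 [-]
  11 | W B10 → L2 hit [D]
  12 | W B5 → L1 miss [D]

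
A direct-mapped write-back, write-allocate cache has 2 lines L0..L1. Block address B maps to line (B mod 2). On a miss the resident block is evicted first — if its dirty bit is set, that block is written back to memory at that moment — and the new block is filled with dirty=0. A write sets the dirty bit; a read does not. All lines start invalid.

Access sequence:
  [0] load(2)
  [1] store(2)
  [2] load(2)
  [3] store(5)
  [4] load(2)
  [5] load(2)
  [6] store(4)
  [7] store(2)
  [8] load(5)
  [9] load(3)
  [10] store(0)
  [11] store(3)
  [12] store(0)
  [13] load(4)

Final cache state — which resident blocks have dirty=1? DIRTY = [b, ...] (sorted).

0: R B2 -> L0 miss  d=-]
1: W B2 -> L0 hit  d=D]
2: R B2 -> L0 hit  d=D]
3: W B5 -> L1 miss  d=D]
4: R B2 -> L0 hit  d=D]
5: R B2 -> L0 hit  d=D]
6: W B4 -> L0 miss wb->B2  d=D]
7: W B2 -> L0 miss wb->B4  d=D]
8: R B5 -> L1 hit  d=D]
9: R B3 -> L1 miss wb->B5  d=-]
10: W B0 -> L0 miss wb->B2  d=D]
11: W B3 -> L1 hit  d=D]
12: W B0 -> L0 hit  d=D]
13: R B4 -> L0 miss wb->B0  d=-]

DIRTY = [3]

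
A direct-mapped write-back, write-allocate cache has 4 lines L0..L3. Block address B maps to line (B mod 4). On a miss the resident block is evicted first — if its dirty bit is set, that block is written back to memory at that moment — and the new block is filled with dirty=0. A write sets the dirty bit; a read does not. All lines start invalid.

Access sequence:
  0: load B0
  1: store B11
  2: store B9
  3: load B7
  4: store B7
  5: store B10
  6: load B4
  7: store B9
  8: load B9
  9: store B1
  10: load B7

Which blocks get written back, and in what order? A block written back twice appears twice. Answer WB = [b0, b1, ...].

WB = [11, 9]

0: R B0 -> L0 miss  d=-]
1: W B11 -> L3 miss  d=D]
2: W B9 -> L1 miss  d=D]
3: R B7 -> L3 miss wb->B11  d=-]
4: W B7 -> L3 hit  d=D]
5: W B10 -> L2 miss  d=D]
6: R B4 -> L0 miss  d=-]
7: W B9 -> L1 hit  d=D]
8: R B9 -> L1 hit  d=D]
9: W B1 -> L1 miss wb->B9  d=D]
10: R B7 -> L3 hit  d=D]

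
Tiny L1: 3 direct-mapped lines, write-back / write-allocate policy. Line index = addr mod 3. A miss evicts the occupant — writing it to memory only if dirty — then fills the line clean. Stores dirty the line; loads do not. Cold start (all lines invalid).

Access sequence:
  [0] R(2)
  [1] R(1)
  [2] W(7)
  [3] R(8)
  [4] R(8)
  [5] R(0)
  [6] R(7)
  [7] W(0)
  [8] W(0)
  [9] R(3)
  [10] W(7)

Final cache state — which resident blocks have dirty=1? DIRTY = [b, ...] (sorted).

DIRTY = [7]

  0 | R B2 → L2 miss [-]
  1 | R B1 → L1 miss [-]
  2 | W B7 → L1 miss [D]
  3 | R B8 → L2 miss [-]
  4 | R B8 → L2 hit [-]
  5 | R B0 → L0 miss [-]
  6 | R B7 → L1 hit [D]
  7 | W B0 → L0 hit [D]
  8 | W B0 → L0 hit [D]
  9 | R B3 → L0 miss wb→B0 [-]
  10 | W B7 → L1 hit [D]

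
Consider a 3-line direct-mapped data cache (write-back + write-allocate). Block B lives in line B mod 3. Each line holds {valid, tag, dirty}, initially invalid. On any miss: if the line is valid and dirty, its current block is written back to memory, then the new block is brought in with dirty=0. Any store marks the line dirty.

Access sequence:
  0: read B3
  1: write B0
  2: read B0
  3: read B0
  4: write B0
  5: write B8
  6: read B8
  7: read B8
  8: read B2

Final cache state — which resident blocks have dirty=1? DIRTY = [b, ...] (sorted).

DIRTY = [0]

  0 | R B3 → L0 miss [-]
  1 | W B0 → L0 miss [D]
  2 | R B0 → L0 hit [D]
  3 | R B0 → L0 hit [D]
  4 | W B0 → L0 hit [D]
  5 | W B8 → L2 miss [D]
  6 | R B8 → L2 hit [D]
  7 | R B8 → L2 hit [D]
  8 | R B2 → L2 miss wb→B8 [-]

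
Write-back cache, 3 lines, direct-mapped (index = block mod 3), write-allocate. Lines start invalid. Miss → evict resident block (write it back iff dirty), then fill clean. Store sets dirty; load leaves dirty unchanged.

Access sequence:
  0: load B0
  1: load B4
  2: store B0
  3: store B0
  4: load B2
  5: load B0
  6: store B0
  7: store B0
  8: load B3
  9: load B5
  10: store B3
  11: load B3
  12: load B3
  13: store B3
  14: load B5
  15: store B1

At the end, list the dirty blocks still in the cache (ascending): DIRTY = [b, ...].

DIRTY = [1, 3]

0: R B0 -> L0 miss  d=-]
1: R B4 -> L1 miss  d=-]
2: W B0 -> L0 hit  d=D]
3: W B0 -> L0 hit  d=D]
4: R B2 -> L2 miss  d=-]
5: R B0 -> L0 hit  d=D]
6: W B0 -> L0 hit  d=D]
7: W B0 -> L0 hit  d=D]
8: R B3 -> L0 miss wb->B0  d=-]
9: R B5 -> L2 miss  d=-]
10: W B3 -> L0 hit  d=D]
11: R B3 -> L0 hit  d=D]
12: R B3 -> L0 hit  d=D]
13: W B3 -> L0 hit  d=D]
14: R B5 -> L2 hit  d=-]
15: W B1 -> L1 miss  d=D]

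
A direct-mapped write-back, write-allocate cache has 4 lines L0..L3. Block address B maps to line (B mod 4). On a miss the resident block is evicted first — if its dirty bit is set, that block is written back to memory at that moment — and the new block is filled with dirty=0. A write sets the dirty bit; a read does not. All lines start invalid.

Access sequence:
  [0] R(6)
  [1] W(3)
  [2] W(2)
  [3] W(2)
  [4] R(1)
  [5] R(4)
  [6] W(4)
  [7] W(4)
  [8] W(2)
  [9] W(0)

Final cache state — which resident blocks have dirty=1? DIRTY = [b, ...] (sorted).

  0 | R B6 → L2 miss [-]
  1 | W B3 → L3 miss [D]
  2 | W B2 → L2 miss [D]
  3 | W B2 → L2 hit [D]
  4 | R B1 → L1 miss [-]
  5 | R B4 → L0 miss [-]
  6 | W B4 → L0 hit [D]
  7 | W B4 → L0 hit [D]
  8 | W B2 → L2 hit [D]
  9 | W B0 → L0 miss wb→B4 [D]

DIRTY = [0, 2, 3]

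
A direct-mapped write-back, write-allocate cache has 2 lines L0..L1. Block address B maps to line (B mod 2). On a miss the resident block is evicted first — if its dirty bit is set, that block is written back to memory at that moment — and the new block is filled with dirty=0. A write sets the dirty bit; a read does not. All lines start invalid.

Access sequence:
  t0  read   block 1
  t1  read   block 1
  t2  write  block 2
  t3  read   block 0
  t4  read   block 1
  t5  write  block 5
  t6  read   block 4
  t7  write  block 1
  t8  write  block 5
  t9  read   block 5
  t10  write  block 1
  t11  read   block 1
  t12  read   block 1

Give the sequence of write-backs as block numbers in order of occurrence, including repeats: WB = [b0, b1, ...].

WB = [2, 5, 1, 5]

0: R B1 → L1 miss [-]
1: R B1 → L1 hit [-]
2: W B2 → L0 miss [D]
3: R B0 → L0 miss wb→B2 [-]
4: R B1 → L1 hit [-]
5: W B5 → L1 miss [D]
6: R B4 → L0 miss [-]
7: W B1 → L1 miss wb→B5 [D]
8: W B5 → L1 miss wb→B1 [D]
9: R B5 → L1 hit [D]
10: W B1 → L1 miss wb→B5 [D]
11: R B1 → L1 hit [D]
12: R B1 → L1 hit [D]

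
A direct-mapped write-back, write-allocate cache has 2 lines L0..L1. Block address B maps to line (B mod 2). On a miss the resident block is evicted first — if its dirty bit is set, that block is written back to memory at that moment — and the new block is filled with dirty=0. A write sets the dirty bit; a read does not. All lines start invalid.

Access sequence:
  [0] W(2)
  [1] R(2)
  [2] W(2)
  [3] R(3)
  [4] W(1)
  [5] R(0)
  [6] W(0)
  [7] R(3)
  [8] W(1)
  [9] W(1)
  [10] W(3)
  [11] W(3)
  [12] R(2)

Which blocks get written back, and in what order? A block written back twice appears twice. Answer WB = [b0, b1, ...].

0: W B2 -> L0 miss  d=D]
1: R B2 -> L0 hit  d=D]
2: W B2 -> L0 hit  d=D]
3: R B3 -> L1 miss  d=-]
4: W B1 -> L1 miss  d=D]
5: R B0 -> L0 miss wb->B2  d=-]
6: W B0 -> L0 hit  d=D]
7: R B3 -> L1 miss wb->B1  d=-]
8: W B1 -> L1 miss  d=D]
9: W B1 -> L1 hit  d=D]
10: W B3 -> L1 miss wb->B1  d=D]
11: W B3 -> L1 hit  d=D]
12: R B2 -> L0 miss wb->B0  d=-]

WB = [2, 1, 1, 0]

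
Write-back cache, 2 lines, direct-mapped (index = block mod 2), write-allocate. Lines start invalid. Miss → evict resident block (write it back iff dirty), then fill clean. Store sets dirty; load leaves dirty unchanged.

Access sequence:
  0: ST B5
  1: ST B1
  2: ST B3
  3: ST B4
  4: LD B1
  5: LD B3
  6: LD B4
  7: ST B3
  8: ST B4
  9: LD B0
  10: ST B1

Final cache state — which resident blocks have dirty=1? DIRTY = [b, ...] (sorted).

0: W B5 -> L1 miss  d=D]
1: W B1 -> L1 miss wb->B5  d=D]
2: W B3 -> L1 miss wb->B1  d=D]
3: W B4 -> L0 miss  d=D]
4: R B1 -> L1 miss wb->B3  d=-]
5: R B3 -> L1 miss  d=-]
6: R B4 -> L0 hit  d=D]
7: W B3 -> L1 hit  d=D]
8: W B4 -> L0 hit  d=D]
9: R B0 -> L0 miss wb->B4  d=-]
10: W B1 -> L1 miss wb->B3  d=D]

DIRTY = [1]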